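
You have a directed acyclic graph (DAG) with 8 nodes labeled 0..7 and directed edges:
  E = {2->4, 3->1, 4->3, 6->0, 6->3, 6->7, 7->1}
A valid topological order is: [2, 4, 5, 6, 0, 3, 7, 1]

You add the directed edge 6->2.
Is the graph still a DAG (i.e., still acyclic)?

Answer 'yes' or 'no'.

Answer: yes

Derivation:
Given toposort: [2, 4, 5, 6, 0, 3, 7, 1]
Position of 6: index 3; position of 2: index 0
New edge 6->2: backward (u after v in old order)
Backward edge: old toposort is now invalid. Check if this creates a cycle.
Does 2 already reach 6? Reachable from 2: [1, 2, 3, 4]. NO -> still a DAG (reorder needed).
Still a DAG? yes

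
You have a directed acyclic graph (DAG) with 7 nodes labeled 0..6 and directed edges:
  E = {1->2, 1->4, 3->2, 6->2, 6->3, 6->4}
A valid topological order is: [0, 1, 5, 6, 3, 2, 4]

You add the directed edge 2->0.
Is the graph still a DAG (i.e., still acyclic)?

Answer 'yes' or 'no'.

Given toposort: [0, 1, 5, 6, 3, 2, 4]
Position of 2: index 5; position of 0: index 0
New edge 2->0: backward (u after v in old order)
Backward edge: old toposort is now invalid. Check if this creates a cycle.
Does 0 already reach 2? Reachable from 0: [0]. NO -> still a DAG (reorder needed).
Still a DAG? yes

Answer: yes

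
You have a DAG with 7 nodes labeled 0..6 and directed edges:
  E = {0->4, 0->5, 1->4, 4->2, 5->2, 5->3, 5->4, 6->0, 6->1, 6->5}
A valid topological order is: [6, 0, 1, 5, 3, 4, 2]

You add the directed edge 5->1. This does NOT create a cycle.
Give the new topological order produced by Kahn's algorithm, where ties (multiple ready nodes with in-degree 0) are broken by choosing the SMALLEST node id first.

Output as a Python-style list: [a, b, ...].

Old toposort: [6, 0, 1, 5, 3, 4, 2]
Added edge: 5->1
Position of 5 (3) > position of 1 (2). Must reorder: 5 must now come before 1.
Run Kahn's algorithm (break ties by smallest node id):
  initial in-degrees: [1, 2, 2, 1, 3, 2, 0]
  ready (indeg=0): [6]
  pop 6: indeg[0]->0; indeg[1]->1; indeg[5]->1 | ready=[0] | order so far=[6]
  pop 0: indeg[4]->2; indeg[5]->0 | ready=[5] | order so far=[6, 0]
  pop 5: indeg[1]->0; indeg[2]->1; indeg[3]->0; indeg[4]->1 | ready=[1, 3] | order so far=[6, 0, 5]
  pop 1: indeg[4]->0 | ready=[3, 4] | order so far=[6, 0, 5, 1]
  pop 3: no out-edges | ready=[4] | order so far=[6, 0, 5, 1, 3]
  pop 4: indeg[2]->0 | ready=[2] | order so far=[6, 0, 5, 1, 3, 4]
  pop 2: no out-edges | ready=[] | order so far=[6, 0, 5, 1, 3, 4, 2]
  Result: [6, 0, 5, 1, 3, 4, 2]

Answer: [6, 0, 5, 1, 3, 4, 2]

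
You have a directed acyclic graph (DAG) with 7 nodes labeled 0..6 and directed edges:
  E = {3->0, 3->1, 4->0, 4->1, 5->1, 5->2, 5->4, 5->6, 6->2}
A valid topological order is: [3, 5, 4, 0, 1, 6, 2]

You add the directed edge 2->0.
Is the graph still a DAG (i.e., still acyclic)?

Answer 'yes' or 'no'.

Given toposort: [3, 5, 4, 0, 1, 6, 2]
Position of 2: index 6; position of 0: index 3
New edge 2->0: backward (u after v in old order)
Backward edge: old toposort is now invalid. Check if this creates a cycle.
Does 0 already reach 2? Reachable from 0: [0]. NO -> still a DAG (reorder needed).
Still a DAG? yes

Answer: yes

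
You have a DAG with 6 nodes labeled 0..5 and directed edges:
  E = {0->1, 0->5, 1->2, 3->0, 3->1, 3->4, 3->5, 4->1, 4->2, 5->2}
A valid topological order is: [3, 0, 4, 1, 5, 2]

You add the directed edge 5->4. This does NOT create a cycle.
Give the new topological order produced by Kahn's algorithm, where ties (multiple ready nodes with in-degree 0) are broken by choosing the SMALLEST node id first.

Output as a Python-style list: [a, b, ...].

Answer: [3, 0, 5, 4, 1, 2]

Derivation:
Old toposort: [3, 0, 4, 1, 5, 2]
Added edge: 5->4
Position of 5 (4) > position of 4 (2). Must reorder: 5 must now come before 4.
Run Kahn's algorithm (break ties by smallest node id):
  initial in-degrees: [1, 3, 3, 0, 2, 2]
  ready (indeg=0): [3]
  pop 3: indeg[0]->0; indeg[1]->2; indeg[4]->1; indeg[5]->1 | ready=[0] | order so far=[3]
  pop 0: indeg[1]->1; indeg[5]->0 | ready=[5] | order so far=[3, 0]
  pop 5: indeg[2]->2; indeg[4]->0 | ready=[4] | order so far=[3, 0, 5]
  pop 4: indeg[1]->0; indeg[2]->1 | ready=[1] | order so far=[3, 0, 5, 4]
  pop 1: indeg[2]->0 | ready=[2] | order so far=[3, 0, 5, 4, 1]
  pop 2: no out-edges | ready=[] | order so far=[3, 0, 5, 4, 1, 2]
  Result: [3, 0, 5, 4, 1, 2]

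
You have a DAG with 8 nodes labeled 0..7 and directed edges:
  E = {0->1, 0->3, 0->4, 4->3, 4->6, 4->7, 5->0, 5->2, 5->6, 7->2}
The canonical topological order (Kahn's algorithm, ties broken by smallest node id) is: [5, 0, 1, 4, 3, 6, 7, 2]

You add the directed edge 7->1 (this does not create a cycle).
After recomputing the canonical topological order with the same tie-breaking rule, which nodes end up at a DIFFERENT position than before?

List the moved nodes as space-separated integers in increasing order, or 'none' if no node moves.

Old toposort: [5, 0, 1, 4, 3, 6, 7, 2]
Added edge 7->1
Recompute Kahn (smallest-id tiebreak):
  initial in-degrees: [1, 2, 2, 2, 1, 0, 2, 1]
  ready (indeg=0): [5]
  pop 5: indeg[0]->0; indeg[2]->1; indeg[6]->1 | ready=[0] | order so far=[5]
  pop 0: indeg[1]->1; indeg[3]->1; indeg[4]->0 | ready=[4] | order so far=[5, 0]
  pop 4: indeg[3]->0; indeg[6]->0; indeg[7]->0 | ready=[3, 6, 7] | order so far=[5, 0, 4]
  pop 3: no out-edges | ready=[6, 7] | order so far=[5, 0, 4, 3]
  pop 6: no out-edges | ready=[7] | order so far=[5, 0, 4, 3, 6]
  pop 7: indeg[1]->0; indeg[2]->0 | ready=[1, 2] | order so far=[5, 0, 4, 3, 6, 7]
  pop 1: no out-edges | ready=[2] | order so far=[5, 0, 4, 3, 6, 7, 1]
  pop 2: no out-edges | ready=[] | order so far=[5, 0, 4, 3, 6, 7, 1, 2]
New canonical toposort: [5, 0, 4, 3, 6, 7, 1, 2]
Compare positions:
  Node 0: index 1 -> 1 (same)
  Node 1: index 2 -> 6 (moved)
  Node 2: index 7 -> 7 (same)
  Node 3: index 4 -> 3 (moved)
  Node 4: index 3 -> 2 (moved)
  Node 5: index 0 -> 0 (same)
  Node 6: index 5 -> 4 (moved)
  Node 7: index 6 -> 5 (moved)
Nodes that changed position: 1 3 4 6 7

Answer: 1 3 4 6 7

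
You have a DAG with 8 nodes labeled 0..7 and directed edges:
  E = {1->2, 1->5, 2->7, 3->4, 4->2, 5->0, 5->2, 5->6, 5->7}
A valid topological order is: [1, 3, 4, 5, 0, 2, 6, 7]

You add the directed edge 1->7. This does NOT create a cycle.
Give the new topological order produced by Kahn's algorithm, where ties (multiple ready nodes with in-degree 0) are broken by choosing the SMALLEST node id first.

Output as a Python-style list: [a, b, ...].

Answer: [1, 3, 4, 5, 0, 2, 6, 7]

Derivation:
Old toposort: [1, 3, 4, 5, 0, 2, 6, 7]
Added edge: 1->7
Position of 1 (0) < position of 7 (7). Old order still valid.
Run Kahn's algorithm (break ties by smallest node id):
  initial in-degrees: [1, 0, 3, 0, 1, 1, 1, 3]
  ready (indeg=0): [1, 3]
  pop 1: indeg[2]->2; indeg[5]->0; indeg[7]->2 | ready=[3, 5] | order so far=[1]
  pop 3: indeg[4]->0 | ready=[4, 5] | order so far=[1, 3]
  pop 4: indeg[2]->1 | ready=[5] | order so far=[1, 3, 4]
  pop 5: indeg[0]->0; indeg[2]->0; indeg[6]->0; indeg[7]->1 | ready=[0, 2, 6] | order so far=[1, 3, 4, 5]
  pop 0: no out-edges | ready=[2, 6] | order so far=[1, 3, 4, 5, 0]
  pop 2: indeg[7]->0 | ready=[6, 7] | order so far=[1, 3, 4, 5, 0, 2]
  pop 6: no out-edges | ready=[7] | order so far=[1, 3, 4, 5, 0, 2, 6]
  pop 7: no out-edges | ready=[] | order so far=[1, 3, 4, 5, 0, 2, 6, 7]
  Result: [1, 3, 4, 5, 0, 2, 6, 7]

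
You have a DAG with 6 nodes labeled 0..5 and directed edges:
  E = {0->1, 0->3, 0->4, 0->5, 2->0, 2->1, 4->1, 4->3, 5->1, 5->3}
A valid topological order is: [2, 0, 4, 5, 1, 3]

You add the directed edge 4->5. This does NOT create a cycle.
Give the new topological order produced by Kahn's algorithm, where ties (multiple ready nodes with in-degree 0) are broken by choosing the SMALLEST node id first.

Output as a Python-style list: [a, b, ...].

Old toposort: [2, 0, 4, 5, 1, 3]
Added edge: 4->5
Position of 4 (2) < position of 5 (3). Old order still valid.
Run Kahn's algorithm (break ties by smallest node id):
  initial in-degrees: [1, 4, 0, 3, 1, 2]
  ready (indeg=0): [2]
  pop 2: indeg[0]->0; indeg[1]->3 | ready=[0] | order so far=[2]
  pop 0: indeg[1]->2; indeg[3]->2; indeg[4]->0; indeg[5]->1 | ready=[4] | order so far=[2, 0]
  pop 4: indeg[1]->1; indeg[3]->1; indeg[5]->0 | ready=[5] | order so far=[2, 0, 4]
  pop 5: indeg[1]->0; indeg[3]->0 | ready=[1, 3] | order so far=[2, 0, 4, 5]
  pop 1: no out-edges | ready=[3] | order so far=[2, 0, 4, 5, 1]
  pop 3: no out-edges | ready=[] | order so far=[2, 0, 4, 5, 1, 3]
  Result: [2, 0, 4, 5, 1, 3]

Answer: [2, 0, 4, 5, 1, 3]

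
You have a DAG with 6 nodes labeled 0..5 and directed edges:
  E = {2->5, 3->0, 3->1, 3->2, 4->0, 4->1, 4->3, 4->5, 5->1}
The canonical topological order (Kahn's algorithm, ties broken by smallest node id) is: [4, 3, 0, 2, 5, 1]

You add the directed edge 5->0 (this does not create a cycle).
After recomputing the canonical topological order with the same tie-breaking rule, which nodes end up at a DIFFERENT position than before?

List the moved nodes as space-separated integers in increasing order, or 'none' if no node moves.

Old toposort: [4, 3, 0, 2, 5, 1]
Added edge 5->0
Recompute Kahn (smallest-id tiebreak):
  initial in-degrees: [3, 3, 1, 1, 0, 2]
  ready (indeg=0): [4]
  pop 4: indeg[0]->2; indeg[1]->2; indeg[3]->0; indeg[5]->1 | ready=[3] | order so far=[4]
  pop 3: indeg[0]->1; indeg[1]->1; indeg[2]->0 | ready=[2] | order so far=[4, 3]
  pop 2: indeg[5]->0 | ready=[5] | order so far=[4, 3, 2]
  pop 5: indeg[0]->0; indeg[1]->0 | ready=[0, 1] | order so far=[4, 3, 2, 5]
  pop 0: no out-edges | ready=[1] | order so far=[4, 3, 2, 5, 0]
  pop 1: no out-edges | ready=[] | order so far=[4, 3, 2, 5, 0, 1]
New canonical toposort: [4, 3, 2, 5, 0, 1]
Compare positions:
  Node 0: index 2 -> 4 (moved)
  Node 1: index 5 -> 5 (same)
  Node 2: index 3 -> 2 (moved)
  Node 3: index 1 -> 1 (same)
  Node 4: index 0 -> 0 (same)
  Node 5: index 4 -> 3 (moved)
Nodes that changed position: 0 2 5

Answer: 0 2 5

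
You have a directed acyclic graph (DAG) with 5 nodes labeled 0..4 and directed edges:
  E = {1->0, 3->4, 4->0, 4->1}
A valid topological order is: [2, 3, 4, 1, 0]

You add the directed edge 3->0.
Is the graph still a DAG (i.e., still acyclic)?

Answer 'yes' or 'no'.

Answer: yes

Derivation:
Given toposort: [2, 3, 4, 1, 0]
Position of 3: index 1; position of 0: index 4
New edge 3->0: forward
Forward edge: respects the existing order. Still a DAG, same toposort still valid.
Still a DAG? yes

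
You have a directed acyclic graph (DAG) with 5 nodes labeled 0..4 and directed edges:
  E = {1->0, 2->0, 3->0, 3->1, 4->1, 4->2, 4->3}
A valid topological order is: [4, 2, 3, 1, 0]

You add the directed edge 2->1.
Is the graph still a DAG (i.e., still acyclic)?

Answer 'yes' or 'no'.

Given toposort: [4, 2, 3, 1, 0]
Position of 2: index 1; position of 1: index 3
New edge 2->1: forward
Forward edge: respects the existing order. Still a DAG, same toposort still valid.
Still a DAG? yes

Answer: yes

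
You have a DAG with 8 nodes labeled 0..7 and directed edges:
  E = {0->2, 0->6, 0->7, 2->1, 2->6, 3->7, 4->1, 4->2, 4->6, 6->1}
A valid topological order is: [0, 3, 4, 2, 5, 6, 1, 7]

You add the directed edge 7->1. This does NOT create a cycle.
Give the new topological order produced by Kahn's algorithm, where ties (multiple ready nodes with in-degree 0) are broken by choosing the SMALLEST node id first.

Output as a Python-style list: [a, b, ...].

Old toposort: [0, 3, 4, 2, 5, 6, 1, 7]
Added edge: 7->1
Position of 7 (7) > position of 1 (6). Must reorder: 7 must now come before 1.
Run Kahn's algorithm (break ties by smallest node id):
  initial in-degrees: [0, 4, 2, 0, 0, 0, 3, 2]
  ready (indeg=0): [0, 3, 4, 5]
  pop 0: indeg[2]->1; indeg[6]->2; indeg[7]->1 | ready=[3, 4, 5] | order so far=[0]
  pop 3: indeg[7]->0 | ready=[4, 5, 7] | order so far=[0, 3]
  pop 4: indeg[1]->3; indeg[2]->0; indeg[6]->1 | ready=[2, 5, 7] | order so far=[0, 3, 4]
  pop 2: indeg[1]->2; indeg[6]->0 | ready=[5, 6, 7] | order so far=[0, 3, 4, 2]
  pop 5: no out-edges | ready=[6, 7] | order so far=[0, 3, 4, 2, 5]
  pop 6: indeg[1]->1 | ready=[7] | order so far=[0, 3, 4, 2, 5, 6]
  pop 7: indeg[1]->0 | ready=[1] | order so far=[0, 3, 4, 2, 5, 6, 7]
  pop 1: no out-edges | ready=[] | order so far=[0, 3, 4, 2, 5, 6, 7, 1]
  Result: [0, 3, 4, 2, 5, 6, 7, 1]

Answer: [0, 3, 4, 2, 5, 6, 7, 1]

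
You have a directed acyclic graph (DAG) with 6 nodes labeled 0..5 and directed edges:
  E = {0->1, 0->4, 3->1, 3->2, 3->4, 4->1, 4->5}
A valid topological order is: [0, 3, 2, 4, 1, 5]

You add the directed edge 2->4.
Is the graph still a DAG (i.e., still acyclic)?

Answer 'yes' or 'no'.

Answer: yes

Derivation:
Given toposort: [0, 3, 2, 4, 1, 5]
Position of 2: index 2; position of 4: index 3
New edge 2->4: forward
Forward edge: respects the existing order. Still a DAG, same toposort still valid.
Still a DAG? yes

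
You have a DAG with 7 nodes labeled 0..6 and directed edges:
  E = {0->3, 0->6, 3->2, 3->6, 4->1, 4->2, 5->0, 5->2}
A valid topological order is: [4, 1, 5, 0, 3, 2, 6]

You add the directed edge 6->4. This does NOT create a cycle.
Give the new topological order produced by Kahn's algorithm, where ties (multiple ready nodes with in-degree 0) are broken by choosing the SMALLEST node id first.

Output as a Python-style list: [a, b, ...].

Answer: [5, 0, 3, 6, 4, 1, 2]

Derivation:
Old toposort: [4, 1, 5, 0, 3, 2, 6]
Added edge: 6->4
Position of 6 (6) > position of 4 (0). Must reorder: 6 must now come before 4.
Run Kahn's algorithm (break ties by smallest node id):
  initial in-degrees: [1, 1, 3, 1, 1, 0, 2]
  ready (indeg=0): [5]
  pop 5: indeg[0]->0; indeg[2]->2 | ready=[0] | order so far=[5]
  pop 0: indeg[3]->0; indeg[6]->1 | ready=[3] | order so far=[5, 0]
  pop 3: indeg[2]->1; indeg[6]->0 | ready=[6] | order so far=[5, 0, 3]
  pop 6: indeg[4]->0 | ready=[4] | order so far=[5, 0, 3, 6]
  pop 4: indeg[1]->0; indeg[2]->0 | ready=[1, 2] | order so far=[5, 0, 3, 6, 4]
  pop 1: no out-edges | ready=[2] | order so far=[5, 0, 3, 6, 4, 1]
  pop 2: no out-edges | ready=[] | order so far=[5, 0, 3, 6, 4, 1, 2]
  Result: [5, 0, 3, 6, 4, 1, 2]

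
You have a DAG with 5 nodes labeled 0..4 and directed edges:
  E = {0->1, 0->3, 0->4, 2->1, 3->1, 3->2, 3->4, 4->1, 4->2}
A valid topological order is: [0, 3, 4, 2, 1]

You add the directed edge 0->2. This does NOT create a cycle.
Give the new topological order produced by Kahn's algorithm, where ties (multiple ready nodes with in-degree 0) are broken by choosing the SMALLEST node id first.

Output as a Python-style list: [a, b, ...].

Old toposort: [0, 3, 4, 2, 1]
Added edge: 0->2
Position of 0 (0) < position of 2 (3). Old order still valid.
Run Kahn's algorithm (break ties by smallest node id):
  initial in-degrees: [0, 4, 3, 1, 2]
  ready (indeg=0): [0]
  pop 0: indeg[1]->3; indeg[2]->2; indeg[3]->0; indeg[4]->1 | ready=[3] | order so far=[0]
  pop 3: indeg[1]->2; indeg[2]->1; indeg[4]->0 | ready=[4] | order so far=[0, 3]
  pop 4: indeg[1]->1; indeg[2]->0 | ready=[2] | order so far=[0, 3, 4]
  pop 2: indeg[1]->0 | ready=[1] | order so far=[0, 3, 4, 2]
  pop 1: no out-edges | ready=[] | order so far=[0, 3, 4, 2, 1]
  Result: [0, 3, 4, 2, 1]

Answer: [0, 3, 4, 2, 1]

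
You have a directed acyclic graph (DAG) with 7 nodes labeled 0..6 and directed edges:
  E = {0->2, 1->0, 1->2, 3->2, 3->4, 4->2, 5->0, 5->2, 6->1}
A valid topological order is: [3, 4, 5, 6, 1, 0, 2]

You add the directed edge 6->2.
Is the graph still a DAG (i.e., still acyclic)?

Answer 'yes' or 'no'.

Answer: yes

Derivation:
Given toposort: [3, 4, 5, 6, 1, 0, 2]
Position of 6: index 3; position of 2: index 6
New edge 6->2: forward
Forward edge: respects the existing order. Still a DAG, same toposort still valid.
Still a DAG? yes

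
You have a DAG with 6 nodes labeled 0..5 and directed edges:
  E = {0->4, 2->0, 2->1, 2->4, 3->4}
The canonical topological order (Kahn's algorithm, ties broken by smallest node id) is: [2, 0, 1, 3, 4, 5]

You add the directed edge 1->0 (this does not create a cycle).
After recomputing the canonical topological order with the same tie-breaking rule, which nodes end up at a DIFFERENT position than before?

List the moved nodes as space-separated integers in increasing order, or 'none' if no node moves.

Answer: 0 1

Derivation:
Old toposort: [2, 0, 1, 3, 4, 5]
Added edge 1->0
Recompute Kahn (smallest-id tiebreak):
  initial in-degrees: [2, 1, 0, 0, 3, 0]
  ready (indeg=0): [2, 3, 5]
  pop 2: indeg[0]->1; indeg[1]->0; indeg[4]->2 | ready=[1, 3, 5] | order so far=[2]
  pop 1: indeg[0]->0 | ready=[0, 3, 5] | order so far=[2, 1]
  pop 0: indeg[4]->1 | ready=[3, 5] | order so far=[2, 1, 0]
  pop 3: indeg[4]->0 | ready=[4, 5] | order so far=[2, 1, 0, 3]
  pop 4: no out-edges | ready=[5] | order so far=[2, 1, 0, 3, 4]
  pop 5: no out-edges | ready=[] | order so far=[2, 1, 0, 3, 4, 5]
New canonical toposort: [2, 1, 0, 3, 4, 5]
Compare positions:
  Node 0: index 1 -> 2 (moved)
  Node 1: index 2 -> 1 (moved)
  Node 2: index 0 -> 0 (same)
  Node 3: index 3 -> 3 (same)
  Node 4: index 4 -> 4 (same)
  Node 5: index 5 -> 5 (same)
Nodes that changed position: 0 1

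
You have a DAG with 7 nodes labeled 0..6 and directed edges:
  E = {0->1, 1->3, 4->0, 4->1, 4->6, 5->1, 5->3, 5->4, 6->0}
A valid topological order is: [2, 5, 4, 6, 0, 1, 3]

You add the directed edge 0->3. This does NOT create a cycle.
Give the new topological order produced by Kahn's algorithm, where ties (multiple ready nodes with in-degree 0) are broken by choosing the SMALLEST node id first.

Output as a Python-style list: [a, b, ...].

Answer: [2, 5, 4, 6, 0, 1, 3]

Derivation:
Old toposort: [2, 5, 4, 6, 0, 1, 3]
Added edge: 0->3
Position of 0 (4) < position of 3 (6). Old order still valid.
Run Kahn's algorithm (break ties by smallest node id):
  initial in-degrees: [2, 3, 0, 3, 1, 0, 1]
  ready (indeg=0): [2, 5]
  pop 2: no out-edges | ready=[5] | order so far=[2]
  pop 5: indeg[1]->2; indeg[3]->2; indeg[4]->0 | ready=[4] | order so far=[2, 5]
  pop 4: indeg[0]->1; indeg[1]->1; indeg[6]->0 | ready=[6] | order so far=[2, 5, 4]
  pop 6: indeg[0]->0 | ready=[0] | order so far=[2, 5, 4, 6]
  pop 0: indeg[1]->0; indeg[3]->1 | ready=[1] | order so far=[2, 5, 4, 6, 0]
  pop 1: indeg[3]->0 | ready=[3] | order so far=[2, 5, 4, 6, 0, 1]
  pop 3: no out-edges | ready=[] | order so far=[2, 5, 4, 6, 0, 1, 3]
  Result: [2, 5, 4, 6, 0, 1, 3]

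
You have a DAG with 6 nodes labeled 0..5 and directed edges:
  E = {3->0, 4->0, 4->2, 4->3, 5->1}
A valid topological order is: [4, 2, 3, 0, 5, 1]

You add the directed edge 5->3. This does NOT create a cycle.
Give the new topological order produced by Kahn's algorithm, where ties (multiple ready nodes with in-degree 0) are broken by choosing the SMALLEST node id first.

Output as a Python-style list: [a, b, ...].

Old toposort: [4, 2, 3, 0, 5, 1]
Added edge: 5->3
Position of 5 (4) > position of 3 (2). Must reorder: 5 must now come before 3.
Run Kahn's algorithm (break ties by smallest node id):
  initial in-degrees: [2, 1, 1, 2, 0, 0]
  ready (indeg=0): [4, 5]
  pop 4: indeg[0]->1; indeg[2]->0; indeg[3]->1 | ready=[2, 5] | order so far=[4]
  pop 2: no out-edges | ready=[5] | order so far=[4, 2]
  pop 5: indeg[1]->0; indeg[3]->0 | ready=[1, 3] | order so far=[4, 2, 5]
  pop 1: no out-edges | ready=[3] | order so far=[4, 2, 5, 1]
  pop 3: indeg[0]->0 | ready=[0] | order so far=[4, 2, 5, 1, 3]
  pop 0: no out-edges | ready=[] | order so far=[4, 2, 5, 1, 3, 0]
  Result: [4, 2, 5, 1, 3, 0]

Answer: [4, 2, 5, 1, 3, 0]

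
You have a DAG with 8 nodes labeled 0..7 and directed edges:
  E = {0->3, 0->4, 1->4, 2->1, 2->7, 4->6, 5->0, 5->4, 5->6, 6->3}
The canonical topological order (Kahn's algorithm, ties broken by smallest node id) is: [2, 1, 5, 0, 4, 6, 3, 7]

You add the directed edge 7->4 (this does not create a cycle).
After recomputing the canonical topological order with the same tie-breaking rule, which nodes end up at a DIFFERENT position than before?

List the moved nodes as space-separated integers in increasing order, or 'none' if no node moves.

Old toposort: [2, 1, 5, 0, 4, 6, 3, 7]
Added edge 7->4
Recompute Kahn (smallest-id tiebreak):
  initial in-degrees: [1, 1, 0, 2, 4, 0, 2, 1]
  ready (indeg=0): [2, 5]
  pop 2: indeg[1]->0; indeg[7]->0 | ready=[1, 5, 7] | order so far=[2]
  pop 1: indeg[4]->3 | ready=[5, 7] | order so far=[2, 1]
  pop 5: indeg[0]->0; indeg[4]->2; indeg[6]->1 | ready=[0, 7] | order so far=[2, 1, 5]
  pop 0: indeg[3]->1; indeg[4]->1 | ready=[7] | order so far=[2, 1, 5, 0]
  pop 7: indeg[4]->0 | ready=[4] | order so far=[2, 1, 5, 0, 7]
  pop 4: indeg[6]->0 | ready=[6] | order so far=[2, 1, 5, 0, 7, 4]
  pop 6: indeg[3]->0 | ready=[3] | order so far=[2, 1, 5, 0, 7, 4, 6]
  pop 3: no out-edges | ready=[] | order so far=[2, 1, 5, 0, 7, 4, 6, 3]
New canonical toposort: [2, 1, 5, 0, 7, 4, 6, 3]
Compare positions:
  Node 0: index 3 -> 3 (same)
  Node 1: index 1 -> 1 (same)
  Node 2: index 0 -> 0 (same)
  Node 3: index 6 -> 7 (moved)
  Node 4: index 4 -> 5 (moved)
  Node 5: index 2 -> 2 (same)
  Node 6: index 5 -> 6 (moved)
  Node 7: index 7 -> 4 (moved)
Nodes that changed position: 3 4 6 7

Answer: 3 4 6 7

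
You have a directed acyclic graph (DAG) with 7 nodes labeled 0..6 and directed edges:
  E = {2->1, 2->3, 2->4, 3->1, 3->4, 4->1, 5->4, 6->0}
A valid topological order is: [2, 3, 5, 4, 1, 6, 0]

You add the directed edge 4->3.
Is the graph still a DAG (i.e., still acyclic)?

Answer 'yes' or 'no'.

Answer: no

Derivation:
Given toposort: [2, 3, 5, 4, 1, 6, 0]
Position of 4: index 3; position of 3: index 1
New edge 4->3: backward (u after v in old order)
Backward edge: old toposort is now invalid. Check if this creates a cycle.
Does 3 already reach 4? Reachable from 3: [1, 3, 4]. YES -> cycle!
Still a DAG? no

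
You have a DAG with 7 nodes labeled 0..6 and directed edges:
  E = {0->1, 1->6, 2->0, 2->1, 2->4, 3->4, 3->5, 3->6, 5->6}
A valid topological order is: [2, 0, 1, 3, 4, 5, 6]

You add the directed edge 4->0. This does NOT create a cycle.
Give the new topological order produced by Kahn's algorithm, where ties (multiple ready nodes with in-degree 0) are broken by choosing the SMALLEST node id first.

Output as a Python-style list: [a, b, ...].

Old toposort: [2, 0, 1, 3, 4, 5, 6]
Added edge: 4->0
Position of 4 (4) > position of 0 (1). Must reorder: 4 must now come before 0.
Run Kahn's algorithm (break ties by smallest node id):
  initial in-degrees: [2, 2, 0, 0, 2, 1, 3]
  ready (indeg=0): [2, 3]
  pop 2: indeg[0]->1; indeg[1]->1; indeg[4]->1 | ready=[3] | order so far=[2]
  pop 3: indeg[4]->0; indeg[5]->0; indeg[6]->2 | ready=[4, 5] | order so far=[2, 3]
  pop 4: indeg[0]->0 | ready=[0, 5] | order so far=[2, 3, 4]
  pop 0: indeg[1]->0 | ready=[1, 5] | order so far=[2, 3, 4, 0]
  pop 1: indeg[6]->1 | ready=[5] | order so far=[2, 3, 4, 0, 1]
  pop 5: indeg[6]->0 | ready=[6] | order so far=[2, 3, 4, 0, 1, 5]
  pop 6: no out-edges | ready=[] | order so far=[2, 3, 4, 0, 1, 5, 6]
  Result: [2, 3, 4, 0, 1, 5, 6]

Answer: [2, 3, 4, 0, 1, 5, 6]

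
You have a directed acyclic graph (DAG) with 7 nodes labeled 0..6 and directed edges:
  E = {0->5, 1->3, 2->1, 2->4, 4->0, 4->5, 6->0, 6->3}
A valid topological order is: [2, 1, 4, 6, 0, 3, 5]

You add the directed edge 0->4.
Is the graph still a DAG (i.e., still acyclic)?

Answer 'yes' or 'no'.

Answer: no

Derivation:
Given toposort: [2, 1, 4, 6, 0, 3, 5]
Position of 0: index 4; position of 4: index 2
New edge 0->4: backward (u after v in old order)
Backward edge: old toposort is now invalid. Check if this creates a cycle.
Does 4 already reach 0? Reachable from 4: [0, 4, 5]. YES -> cycle!
Still a DAG? no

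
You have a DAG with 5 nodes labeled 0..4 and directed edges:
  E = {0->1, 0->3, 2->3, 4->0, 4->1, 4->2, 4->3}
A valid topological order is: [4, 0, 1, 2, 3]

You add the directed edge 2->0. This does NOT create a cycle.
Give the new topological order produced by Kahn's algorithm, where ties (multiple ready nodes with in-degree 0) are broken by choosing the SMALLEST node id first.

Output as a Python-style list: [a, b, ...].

Old toposort: [4, 0, 1, 2, 3]
Added edge: 2->0
Position of 2 (3) > position of 0 (1). Must reorder: 2 must now come before 0.
Run Kahn's algorithm (break ties by smallest node id):
  initial in-degrees: [2, 2, 1, 3, 0]
  ready (indeg=0): [4]
  pop 4: indeg[0]->1; indeg[1]->1; indeg[2]->0; indeg[3]->2 | ready=[2] | order so far=[4]
  pop 2: indeg[0]->0; indeg[3]->1 | ready=[0] | order so far=[4, 2]
  pop 0: indeg[1]->0; indeg[3]->0 | ready=[1, 3] | order so far=[4, 2, 0]
  pop 1: no out-edges | ready=[3] | order so far=[4, 2, 0, 1]
  pop 3: no out-edges | ready=[] | order so far=[4, 2, 0, 1, 3]
  Result: [4, 2, 0, 1, 3]

Answer: [4, 2, 0, 1, 3]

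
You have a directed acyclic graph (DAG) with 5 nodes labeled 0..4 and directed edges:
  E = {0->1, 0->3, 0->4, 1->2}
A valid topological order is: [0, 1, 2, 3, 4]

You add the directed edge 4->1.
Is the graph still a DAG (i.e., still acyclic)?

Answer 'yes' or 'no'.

Answer: yes

Derivation:
Given toposort: [0, 1, 2, 3, 4]
Position of 4: index 4; position of 1: index 1
New edge 4->1: backward (u after v in old order)
Backward edge: old toposort is now invalid. Check if this creates a cycle.
Does 1 already reach 4? Reachable from 1: [1, 2]. NO -> still a DAG (reorder needed).
Still a DAG? yes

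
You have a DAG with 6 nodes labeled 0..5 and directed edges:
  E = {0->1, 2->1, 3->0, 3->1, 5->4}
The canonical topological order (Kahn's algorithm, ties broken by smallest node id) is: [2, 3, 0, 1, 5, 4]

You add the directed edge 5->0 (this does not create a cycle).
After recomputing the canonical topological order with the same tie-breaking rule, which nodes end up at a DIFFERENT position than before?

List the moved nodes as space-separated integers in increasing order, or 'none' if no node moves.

Old toposort: [2, 3, 0, 1, 5, 4]
Added edge 5->0
Recompute Kahn (smallest-id tiebreak):
  initial in-degrees: [2, 3, 0, 0, 1, 0]
  ready (indeg=0): [2, 3, 5]
  pop 2: indeg[1]->2 | ready=[3, 5] | order so far=[2]
  pop 3: indeg[0]->1; indeg[1]->1 | ready=[5] | order so far=[2, 3]
  pop 5: indeg[0]->0; indeg[4]->0 | ready=[0, 4] | order so far=[2, 3, 5]
  pop 0: indeg[1]->0 | ready=[1, 4] | order so far=[2, 3, 5, 0]
  pop 1: no out-edges | ready=[4] | order so far=[2, 3, 5, 0, 1]
  pop 4: no out-edges | ready=[] | order so far=[2, 3, 5, 0, 1, 4]
New canonical toposort: [2, 3, 5, 0, 1, 4]
Compare positions:
  Node 0: index 2 -> 3 (moved)
  Node 1: index 3 -> 4 (moved)
  Node 2: index 0 -> 0 (same)
  Node 3: index 1 -> 1 (same)
  Node 4: index 5 -> 5 (same)
  Node 5: index 4 -> 2 (moved)
Nodes that changed position: 0 1 5

Answer: 0 1 5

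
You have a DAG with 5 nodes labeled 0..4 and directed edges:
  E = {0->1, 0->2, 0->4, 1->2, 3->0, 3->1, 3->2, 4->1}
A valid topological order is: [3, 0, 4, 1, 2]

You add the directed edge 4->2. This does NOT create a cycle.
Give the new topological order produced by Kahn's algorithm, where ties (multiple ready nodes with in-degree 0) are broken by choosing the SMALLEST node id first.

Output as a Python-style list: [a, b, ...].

Old toposort: [3, 0, 4, 1, 2]
Added edge: 4->2
Position of 4 (2) < position of 2 (4). Old order still valid.
Run Kahn's algorithm (break ties by smallest node id):
  initial in-degrees: [1, 3, 4, 0, 1]
  ready (indeg=0): [3]
  pop 3: indeg[0]->0; indeg[1]->2; indeg[2]->3 | ready=[0] | order so far=[3]
  pop 0: indeg[1]->1; indeg[2]->2; indeg[4]->0 | ready=[4] | order so far=[3, 0]
  pop 4: indeg[1]->0; indeg[2]->1 | ready=[1] | order so far=[3, 0, 4]
  pop 1: indeg[2]->0 | ready=[2] | order so far=[3, 0, 4, 1]
  pop 2: no out-edges | ready=[] | order so far=[3, 0, 4, 1, 2]
  Result: [3, 0, 4, 1, 2]

Answer: [3, 0, 4, 1, 2]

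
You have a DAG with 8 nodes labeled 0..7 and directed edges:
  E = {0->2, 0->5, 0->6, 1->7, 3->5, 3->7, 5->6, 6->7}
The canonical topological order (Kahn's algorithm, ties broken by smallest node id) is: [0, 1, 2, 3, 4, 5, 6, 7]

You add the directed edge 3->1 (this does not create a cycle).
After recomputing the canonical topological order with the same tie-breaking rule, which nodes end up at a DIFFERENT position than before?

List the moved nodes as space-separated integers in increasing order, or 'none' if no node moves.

Answer: 1 2 3

Derivation:
Old toposort: [0, 1, 2, 3, 4, 5, 6, 7]
Added edge 3->1
Recompute Kahn (smallest-id tiebreak):
  initial in-degrees: [0, 1, 1, 0, 0, 2, 2, 3]
  ready (indeg=0): [0, 3, 4]
  pop 0: indeg[2]->0; indeg[5]->1; indeg[6]->1 | ready=[2, 3, 4] | order so far=[0]
  pop 2: no out-edges | ready=[3, 4] | order so far=[0, 2]
  pop 3: indeg[1]->0; indeg[5]->0; indeg[7]->2 | ready=[1, 4, 5] | order so far=[0, 2, 3]
  pop 1: indeg[7]->1 | ready=[4, 5] | order so far=[0, 2, 3, 1]
  pop 4: no out-edges | ready=[5] | order so far=[0, 2, 3, 1, 4]
  pop 5: indeg[6]->0 | ready=[6] | order so far=[0, 2, 3, 1, 4, 5]
  pop 6: indeg[7]->0 | ready=[7] | order so far=[0, 2, 3, 1, 4, 5, 6]
  pop 7: no out-edges | ready=[] | order so far=[0, 2, 3, 1, 4, 5, 6, 7]
New canonical toposort: [0, 2, 3, 1, 4, 5, 6, 7]
Compare positions:
  Node 0: index 0 -> 0 (same)
  Node 1: index 1 -> 3 (moved)
  Node 2: index 2 -> 1 (moved)
  Node 3: index 3 -> 2 (moved)
  Node 4: index 4 -> 4 (same)
  Node 5: index 5 -> 5 (same)
  Node 6: index 6 -> 6 (same)
  Node 7: index 7 -> 7 (same)
Nodes that changed position: 1 2 3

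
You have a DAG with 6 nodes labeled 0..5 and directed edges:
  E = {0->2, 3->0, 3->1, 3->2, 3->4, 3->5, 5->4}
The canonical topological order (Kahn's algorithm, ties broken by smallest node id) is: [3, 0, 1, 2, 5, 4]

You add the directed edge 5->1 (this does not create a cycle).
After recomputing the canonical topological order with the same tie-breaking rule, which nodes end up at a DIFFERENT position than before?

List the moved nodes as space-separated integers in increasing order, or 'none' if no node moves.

Old toposort: [3, 0, 1, 2, 5, 4]
Added edge 5->1
Recompute Kahn (smallest-id tiebreak):
  initial in-degrees: [1, 2, 2, 0, 2, 1]
  ready (indeg=0): [3]
  pop 3: indeg[0]->0; indeg[1]->1; indeg[2]->1; indeg[4]->1; indeg[5]->0 | ready=[0, 5] | order so far=[3]
  pop 0: indeg[2]->0 | ready=[2, 5] | order so far=[3, 0]
  pop 2: no out-edges | ready=[5] | order so far=[3, 0, 2]
  pop 5: indeg[1]->0; indeg[4]->0 | ready=[1, 4] | order so far=[3, 0, 2, 5]
  pop 1: no out-edges | ready=[4] | order so far=[3, 0, 2, 5, 1]
  pop 4: no out-edges | ready=[] | order so far=[3, 0, 2, 5, 1, 4]
New canonical toposort: [3, 0, 2, 5, 1, 4]
Compare positions:
  Node 0: index 1 -> 1 (same)
  Node 1: index 2 -> 4 (moved)
  Node 2: index 3 -> 2 (moved)
  Node 3: index 0 -> 0 (same)
  Node 4: index 5 -> 5 (same)
  Node 5: index 4 -> 3 (moved)
Nodes that changed position: 1 2 5

Answer: 1 2 5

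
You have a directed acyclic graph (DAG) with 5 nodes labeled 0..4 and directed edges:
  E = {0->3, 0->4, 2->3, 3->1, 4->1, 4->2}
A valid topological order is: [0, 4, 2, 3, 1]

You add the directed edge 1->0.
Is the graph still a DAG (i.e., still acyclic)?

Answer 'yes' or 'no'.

Answer: no

Derivation:
Given toposort: [0, 4, 2, 3, 1]
Position of 1: index 4; position of 0: index 0
New edge 1->0: backward (u after v in old order)
Backward edge: old toposort is now invalid. Check if this creates a cycle.
Does 0 already reach 1? Reachable from 0: [0, 1, 2, 3, 4]. YES -> cycle!
Still a DAG? no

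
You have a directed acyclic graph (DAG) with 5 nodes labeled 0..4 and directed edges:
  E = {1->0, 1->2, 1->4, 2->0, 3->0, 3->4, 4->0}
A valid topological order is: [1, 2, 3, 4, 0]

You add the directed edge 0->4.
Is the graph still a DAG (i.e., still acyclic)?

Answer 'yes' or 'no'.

Answer: no

Derivation:
Given toposort: [1, 2, 3, 4, 0]
Position of 0: index 4; position of 4: index 3
New edge 0->4: backward (u after v in old order)
Backward edge: old toposort is now invalid. Check if this creates a cycle.
Does 4 already reach 0? Reachable from 4: [0, 4]. YES -> cycle!
Still a DAG? no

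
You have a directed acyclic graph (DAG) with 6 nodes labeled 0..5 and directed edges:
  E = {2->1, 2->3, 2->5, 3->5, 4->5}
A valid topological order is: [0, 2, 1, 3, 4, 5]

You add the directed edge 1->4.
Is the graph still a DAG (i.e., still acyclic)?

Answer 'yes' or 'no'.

Answer: yes

Derivation:
Given toposort: [0, 2, 1, 3, 4, 5]
Position of 1: index 2; position of 4: index 4
New edge 1->4: forward
Forward edge: respects the existing order. Still a DAG, same toposort still valid.
Still a DAG? yes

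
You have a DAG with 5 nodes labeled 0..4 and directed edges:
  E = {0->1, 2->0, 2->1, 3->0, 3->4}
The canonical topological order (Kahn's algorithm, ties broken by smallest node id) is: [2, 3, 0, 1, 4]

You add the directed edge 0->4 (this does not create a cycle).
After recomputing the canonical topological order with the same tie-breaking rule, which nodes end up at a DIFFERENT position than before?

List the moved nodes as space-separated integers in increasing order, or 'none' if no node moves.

Answer: none

Derivation:
Old toposort: [2, 3, 0, 1, 4]
Added edge 0->4
Recompute Kahn (smallest-id tiebreak):
  initial in-degrees: [2, 2, 0, 0, 2]
  ready (indeg=0): [2, 3]
  pop 2: indeg[0]->1; indeg[1]->1 | ready=[3] | order so far=[2]
  pop 3: indeg[0]->0; indeg[4]->1 | ready=[0] | order so far=[2, 3]
  pop 0: indeg[1]->0; indeg[4]->0 | ready=[1, 4] | order so far=[2, 3, 0]
  pop 1: no out-edges | ready=[4] | order so far=[2, 3, 0, 1]
  pop 4: no out-edges | ready=[] | order so far=[2, 3, 0, 1, 4]
New canonical toposort: [2, 3, 0, 1, 4]
Compare positions:
  Node 0: index 2 -> 2 (same)
  Node 1: index 3 -> 3 (same)
  Node 2: index 0 -> 0 (same)
  Node 3: index 1 -> 1 (same)
  Node 4: index 4 -> 4 (same)
Nodes that changed position: none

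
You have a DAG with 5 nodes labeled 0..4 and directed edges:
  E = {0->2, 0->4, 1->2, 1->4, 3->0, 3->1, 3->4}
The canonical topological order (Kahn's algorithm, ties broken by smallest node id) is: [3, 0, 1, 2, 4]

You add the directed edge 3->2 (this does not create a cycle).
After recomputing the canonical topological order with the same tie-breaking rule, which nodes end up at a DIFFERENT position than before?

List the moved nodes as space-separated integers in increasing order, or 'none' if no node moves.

Old toposort: [3, 0, 1, 2, 4]
Added edge 3->2
Recompute Kahn (smallest-id tiebreak):
  initial in-degrees: [1, 1, 3, 0, 3]
  ready (indeg=0): [3]
  pop 3: indeg[0]->0; indeg[1]->0; indeg[2]->2; indeg[4]->2 | ready=[0, 1] | order so far=[3]
  pop 0: indeg[2]->1; indeg[4]->1 | ready=[1] | order so far=[3, 0]
  pop 1: indeg[2]->0; indeg[4]->0 | ready=[2, 4] | order so far=[3, 0, 1]
  pop 2: no out-edges | ready=[4] | order so far=[3, 0, 1, 2]
  pop 4: no out-edges | ready=[] | order so far=[3, 0, 1, 2, 4]
New canonical toposort: [3, 0, 1, 2, 4]
Compare positions:
  Node 0: index 1 -> 1 (same)
  Node 1: index 2 -> 2 (same)
  Node 2: index 3 -> 3 (same)
  Node 3: index 0 -> 0 (same)
  Node 4: index 4 -> 4 (same)
Nodes that changed position: none

Answer: none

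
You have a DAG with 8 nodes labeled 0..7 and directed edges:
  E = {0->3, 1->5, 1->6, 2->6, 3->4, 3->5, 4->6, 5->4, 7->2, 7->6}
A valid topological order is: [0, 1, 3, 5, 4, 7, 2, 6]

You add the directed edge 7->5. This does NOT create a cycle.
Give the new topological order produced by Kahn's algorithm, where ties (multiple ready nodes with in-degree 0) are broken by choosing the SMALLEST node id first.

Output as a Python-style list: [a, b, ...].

Answer: [0, 1, 3, 7, 2, 5, 4, 6]

Derivation:
Old toposort: [0, 1, 3, 5, 4, 7, 2, 6]
Added edge: 7->5
Position of 7 (5) > position of 5 (3). Must reorder: 7 must now come before 5.
Run Kahn's algorithm (break ties by smallest node id):
  initial in-degrees: [0, 0, 1, 1, 2, 3, 4, 0]
  ready (indeg=0): [0, 1, 7]
  pop 0: indeg[3]->0 | ready=[1, 3, 7] | order so far=[0]
  pop 1: indeg[5]->2; indeg[6]->3 | ready=[3, 7] | order so far=[0, 1]
  pop 3: indeg[4]->1; indeg[5]->1 | ready=[7] | order so far=[0, 1, 3]
  pop 7: indeg[2]->0; indeg[5]->0; indeg[6]->2 | ready=[2, 5] | order so far=[0, 1, 3, 7]
  pop 2: indeg[6]->1 | ready=[5] | order so far=[0, 1, 3, 7, 2]
  pop 5: indeg[4]->0 | ready=[4] | order so far=[0, 1, 3, 7, 2, 5]
  pop 4: indeg[6]->0 | ready=[6] | order so far=[0, 1, 3, 7, 2, 5, 4]
  pop 6: no out-edges | ready=[] | order so far=[0, 1, 3, 7, 2, 5, 4, 6]
  Result: [0, 1, 3, 7, 2, 5, 4, 6]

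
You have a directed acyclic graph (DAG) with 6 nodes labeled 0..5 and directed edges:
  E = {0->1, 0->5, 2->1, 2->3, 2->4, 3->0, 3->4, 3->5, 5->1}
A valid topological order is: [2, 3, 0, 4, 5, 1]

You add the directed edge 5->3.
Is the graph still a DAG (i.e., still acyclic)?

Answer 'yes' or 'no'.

Answer: no

Derivation:
Given toposort: [2, 3, 0, 4, 5, 1]
Position of 5: index 4; position of 3: index 1
New edge 5->3: backward (u after v in old order)
Backward edge: old toposort is now invalid. Check if this creates a cycle.
Does 3 already reach 5? Reachable from 3: [0, 1, 3, 4, 5]. YES -> cycle!
Still a DAG? no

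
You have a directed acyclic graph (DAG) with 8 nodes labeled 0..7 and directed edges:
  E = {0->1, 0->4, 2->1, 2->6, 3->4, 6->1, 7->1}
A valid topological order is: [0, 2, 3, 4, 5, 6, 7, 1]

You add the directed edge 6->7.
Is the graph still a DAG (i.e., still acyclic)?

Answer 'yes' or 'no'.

Given toposort: [0, 2, 3, 4, 5, 6, 7, 1]
Position of 6: index 5; position of 7: index 6
New edge 6->7: forward
Forward edge: respects the existing order. Still a DAG, same toposort still valid.
Still a DAG? yes

Answer: yes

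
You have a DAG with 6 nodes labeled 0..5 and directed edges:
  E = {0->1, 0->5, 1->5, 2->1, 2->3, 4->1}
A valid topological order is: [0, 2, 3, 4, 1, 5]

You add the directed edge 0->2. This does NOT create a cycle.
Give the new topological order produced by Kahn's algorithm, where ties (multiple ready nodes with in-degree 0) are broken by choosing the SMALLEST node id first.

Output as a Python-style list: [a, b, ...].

Old toposort: [0, 2, 3, 4, 1, 5]
Added edge: 0->2
Position of 0 (0) < position of 2 (1). Old order still valid.
Run Kahn's algorithm (break ties by smallest node id):
  initial in-degrees: [0, 3, 1, 1, 0, 2]
  ready (indeg=0): [0, 4]
  pop 0: indeg[1]->2; indeg[2]->0; indeg[5]->1 | ready=[2, 4] | order so far=[0]
  pop 2: indeg[1]->1; indeg[3]->0 | ready=[3, 4] | order so far=[0, 2]
  pop 3: no out-edges | ready=[4] | order so far=[0, 2, 3]
  pop 4: indeg[1]->0 | ready=[1] | order so far=[0, 2, 3, 4]
  pop 1: indeg[5]->0 | ready=[5] | order so far=[0, 2, 3, 4, 1]
  pop 5: no out-edges | ready=[] | order so far=[0, 2, 3, 4, 1, 5]
  Result: [0, 2, 3, 4, 1, 5]

Answer: [0, 2, 3, 4, 1, 5]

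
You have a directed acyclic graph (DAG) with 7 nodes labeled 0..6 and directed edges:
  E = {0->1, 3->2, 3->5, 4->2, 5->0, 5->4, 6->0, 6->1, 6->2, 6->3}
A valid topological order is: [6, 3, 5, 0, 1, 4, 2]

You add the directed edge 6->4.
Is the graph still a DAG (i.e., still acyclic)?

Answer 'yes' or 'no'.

Answer: yes

Derivation:
Given toposort: [6, 3, 5, 0, 1, 4, 2]
Position of 6: index 0; position of 4: index 5
New edge 6->4: forward
Forward edge: respects the existing order. Still a DAG, same toposort still valid.
Still a DAG? yes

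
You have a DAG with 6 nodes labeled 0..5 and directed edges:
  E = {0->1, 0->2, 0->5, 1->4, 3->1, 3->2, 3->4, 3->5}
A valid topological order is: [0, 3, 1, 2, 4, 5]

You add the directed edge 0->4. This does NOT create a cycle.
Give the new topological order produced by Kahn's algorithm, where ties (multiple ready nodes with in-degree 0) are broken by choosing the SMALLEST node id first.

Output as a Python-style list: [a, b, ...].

Old toposort: [0, 3, 1, 2, 4, 5]
Added edge: 0->4
Position of 0 (0) < position of 4 (4). Old order still valid.
Run Kahn's algorithm (break ties by smallest node id):
  initial in-degrees: [0, 2, 2, 0, 3, 2]
  ready (indeg=0): [0, 3]
  pop 0: indeg[1]->1; indeg[2]->1; indeg[4]->2; indeg[5]->1 | ready=[3] | order so far=[0]
  pop 3: indeg[1]->0; indeg[2]->0; indeg[4]->1; indeg[5]->0 | ready=[1, 2, 5] | order so far=[0, 3]
  pop 1: indeg[4]->0 | ready=[2, 4, 5] | order so far=[0, 3, 1]
  pop 2: no out-edges | ready=[4, 5] | order so far=[0, 3, 1, 2]
  pop 4: no out-edges | ready=[5] | order so far=[0, 3, 1, 2, 4]
  pop 5: no out-edges | ready=[] | order so far=[0, 3, 1, 2, 4, 5]
  Result: [0, 3, 1, 2, 4, 5]

Answer: [0, 3, 1, 2, 4, 5]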